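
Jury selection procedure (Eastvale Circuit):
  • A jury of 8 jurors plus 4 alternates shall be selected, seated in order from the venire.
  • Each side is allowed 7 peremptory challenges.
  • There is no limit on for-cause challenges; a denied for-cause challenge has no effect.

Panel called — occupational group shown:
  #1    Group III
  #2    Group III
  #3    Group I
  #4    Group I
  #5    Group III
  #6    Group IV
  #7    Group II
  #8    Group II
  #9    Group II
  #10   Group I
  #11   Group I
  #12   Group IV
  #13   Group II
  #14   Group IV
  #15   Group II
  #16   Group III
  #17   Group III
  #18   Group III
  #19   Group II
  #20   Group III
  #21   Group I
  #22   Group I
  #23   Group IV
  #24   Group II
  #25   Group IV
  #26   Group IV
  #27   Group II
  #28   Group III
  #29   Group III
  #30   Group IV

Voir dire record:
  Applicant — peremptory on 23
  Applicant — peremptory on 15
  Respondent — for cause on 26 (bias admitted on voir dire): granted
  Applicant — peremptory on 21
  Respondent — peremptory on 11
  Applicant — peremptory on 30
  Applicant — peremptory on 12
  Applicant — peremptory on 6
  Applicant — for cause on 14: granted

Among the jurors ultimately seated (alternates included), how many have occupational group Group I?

Removed: #6, #11, #12, #14, #15, #21, #23, #26, #30.
Seated (12 incl. alternates): #1, #2, #3, #4, #5, #7, #8, #9, #10, #13, #16, #17.
Of those, in Group I: #3, #4, #10 → 3.

3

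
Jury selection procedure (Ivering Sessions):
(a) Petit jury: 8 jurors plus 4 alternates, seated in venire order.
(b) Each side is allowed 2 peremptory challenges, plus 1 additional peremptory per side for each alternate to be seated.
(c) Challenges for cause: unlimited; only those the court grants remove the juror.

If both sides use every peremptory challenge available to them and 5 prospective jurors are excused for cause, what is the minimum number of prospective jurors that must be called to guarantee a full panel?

Seats to fill: 8 + 4 alternates = 12.
Peremptories: 2 + 1×4 = 6 per side × 2 sides = 12.
For-cause removals: 5.
Minimum venire: 12 + 12 + 5 = 29.

29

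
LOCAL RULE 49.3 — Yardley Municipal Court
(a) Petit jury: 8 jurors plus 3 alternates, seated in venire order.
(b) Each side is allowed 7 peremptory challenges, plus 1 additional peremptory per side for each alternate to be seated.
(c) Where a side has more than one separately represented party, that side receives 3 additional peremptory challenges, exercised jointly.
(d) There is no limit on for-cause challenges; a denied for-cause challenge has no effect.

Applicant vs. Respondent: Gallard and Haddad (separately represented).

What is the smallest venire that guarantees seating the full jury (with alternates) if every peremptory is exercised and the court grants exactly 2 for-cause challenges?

36

Seats to fill: 8 + 3 alternates = 11.
Peremptories — Applicant: 7 + 1×3 = 10; Respondent: 7 + 1×3 + 3 = 13; total 23.
For-cause removals: 2.
Minimum venire: 11 + 23 + 2 = 36.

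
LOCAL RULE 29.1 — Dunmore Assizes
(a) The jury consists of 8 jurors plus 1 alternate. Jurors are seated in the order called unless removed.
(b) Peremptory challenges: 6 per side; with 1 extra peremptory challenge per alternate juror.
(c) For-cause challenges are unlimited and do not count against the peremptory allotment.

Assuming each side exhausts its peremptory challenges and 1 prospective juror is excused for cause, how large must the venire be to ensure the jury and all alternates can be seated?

24

Seats to fill: 8 + 1 alternates = 9.
Peremptories: 6 + 1×1 = 7 per side × 2 sides = 14.
For-cause removals: 1.
Minimum venire: 9 + 14 + 1 = 24.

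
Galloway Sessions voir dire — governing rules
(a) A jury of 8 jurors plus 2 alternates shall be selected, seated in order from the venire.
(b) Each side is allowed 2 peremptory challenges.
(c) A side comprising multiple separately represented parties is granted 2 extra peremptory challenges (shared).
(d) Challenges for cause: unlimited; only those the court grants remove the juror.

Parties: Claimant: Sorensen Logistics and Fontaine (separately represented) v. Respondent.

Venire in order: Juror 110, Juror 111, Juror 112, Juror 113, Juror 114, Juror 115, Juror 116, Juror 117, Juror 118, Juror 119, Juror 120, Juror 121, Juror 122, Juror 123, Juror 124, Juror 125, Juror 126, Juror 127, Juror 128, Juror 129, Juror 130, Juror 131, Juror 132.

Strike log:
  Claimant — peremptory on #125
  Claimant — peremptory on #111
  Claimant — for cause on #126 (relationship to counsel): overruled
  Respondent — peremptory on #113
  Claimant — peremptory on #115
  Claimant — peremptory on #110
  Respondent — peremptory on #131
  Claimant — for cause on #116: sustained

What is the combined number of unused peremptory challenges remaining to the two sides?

Claimant allotment: 2 base + 2 multi-party = 4. Respondent allotment: 2.
Claimant peremptories used: #125, #111, #115, #110 — 4 (for-cause on #126, #116 don't count).
Respondent peremptories used: #113, #131 — 2.
Remaining: (4 − 4) + (2 − 2) = 0.

0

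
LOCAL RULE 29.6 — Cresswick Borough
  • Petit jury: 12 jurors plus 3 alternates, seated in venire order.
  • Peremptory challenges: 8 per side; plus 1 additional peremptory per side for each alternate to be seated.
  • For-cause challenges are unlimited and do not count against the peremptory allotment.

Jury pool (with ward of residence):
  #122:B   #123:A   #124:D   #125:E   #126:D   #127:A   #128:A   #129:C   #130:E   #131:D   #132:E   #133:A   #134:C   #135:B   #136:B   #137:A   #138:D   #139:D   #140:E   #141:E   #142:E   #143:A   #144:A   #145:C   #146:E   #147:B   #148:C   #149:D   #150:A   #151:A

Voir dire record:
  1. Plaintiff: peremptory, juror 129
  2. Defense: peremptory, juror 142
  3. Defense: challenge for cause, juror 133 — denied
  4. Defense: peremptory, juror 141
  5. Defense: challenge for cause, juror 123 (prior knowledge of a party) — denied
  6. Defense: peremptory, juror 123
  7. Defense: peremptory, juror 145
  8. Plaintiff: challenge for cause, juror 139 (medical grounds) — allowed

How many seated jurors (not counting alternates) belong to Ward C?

Removed: #123, #129, #139, #141, #142, #145.
Seated jurors 1–12: #122, #124, #125, #126, #127, #128, #130, #131, #132, #133, #134, #135 (alternates #136, #137, #138 not counted).
Of those, in Ward C: #134 → 1.

1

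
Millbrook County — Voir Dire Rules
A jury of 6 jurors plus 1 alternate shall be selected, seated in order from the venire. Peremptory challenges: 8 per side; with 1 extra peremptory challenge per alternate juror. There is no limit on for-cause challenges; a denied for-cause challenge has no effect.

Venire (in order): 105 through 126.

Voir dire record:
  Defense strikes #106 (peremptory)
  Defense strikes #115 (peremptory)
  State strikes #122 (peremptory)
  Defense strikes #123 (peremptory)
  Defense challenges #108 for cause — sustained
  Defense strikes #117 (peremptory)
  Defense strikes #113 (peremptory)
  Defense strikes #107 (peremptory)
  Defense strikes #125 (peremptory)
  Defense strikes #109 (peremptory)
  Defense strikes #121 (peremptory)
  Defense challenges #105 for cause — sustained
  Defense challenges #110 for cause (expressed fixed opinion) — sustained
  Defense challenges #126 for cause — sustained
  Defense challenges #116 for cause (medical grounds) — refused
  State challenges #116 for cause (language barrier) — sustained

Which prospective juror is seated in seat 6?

120

Removed: #105, #106, #107, #108, #109, #110, #113, #115, #116, #117, #121, #122, #123, #125, #126.
Seating in order: seats 1–6 → #111, #112, #114, #118, #119, #120; alternates → #124.
So seat 6 is #120.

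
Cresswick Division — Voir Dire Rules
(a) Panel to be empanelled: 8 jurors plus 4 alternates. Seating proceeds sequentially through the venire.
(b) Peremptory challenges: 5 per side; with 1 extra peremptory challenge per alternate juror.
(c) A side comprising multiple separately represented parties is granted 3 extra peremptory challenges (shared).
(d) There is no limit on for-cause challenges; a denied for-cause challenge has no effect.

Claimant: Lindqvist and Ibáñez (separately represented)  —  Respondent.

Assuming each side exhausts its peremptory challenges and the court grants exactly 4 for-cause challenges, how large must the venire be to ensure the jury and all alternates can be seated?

37

Seats to fill: 8 + 4 alternates = 12.
Peremptories — Claimant: 5 + 1×4 + 3 = 12; Respondent: 5 + 1×4 = 9; total 21.
For-cause removals: 4.
Minimum venire: 12 + 21 + 4 = 37.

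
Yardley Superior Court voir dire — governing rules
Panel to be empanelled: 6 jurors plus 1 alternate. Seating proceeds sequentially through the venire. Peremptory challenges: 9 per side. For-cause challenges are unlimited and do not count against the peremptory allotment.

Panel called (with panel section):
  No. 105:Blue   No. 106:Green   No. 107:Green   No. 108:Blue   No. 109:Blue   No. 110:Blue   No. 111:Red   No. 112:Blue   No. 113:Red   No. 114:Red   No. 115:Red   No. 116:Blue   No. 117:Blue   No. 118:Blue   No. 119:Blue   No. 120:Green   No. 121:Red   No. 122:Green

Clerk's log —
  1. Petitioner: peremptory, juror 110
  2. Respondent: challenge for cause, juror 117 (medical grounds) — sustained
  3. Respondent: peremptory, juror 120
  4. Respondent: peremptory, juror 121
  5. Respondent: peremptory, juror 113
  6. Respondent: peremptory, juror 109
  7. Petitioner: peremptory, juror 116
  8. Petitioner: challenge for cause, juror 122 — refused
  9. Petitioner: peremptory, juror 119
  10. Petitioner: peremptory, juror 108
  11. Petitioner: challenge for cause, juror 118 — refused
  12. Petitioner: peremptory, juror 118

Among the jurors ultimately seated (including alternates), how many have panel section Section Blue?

Removed: #108, #109, #110, #113, #116, #117, #118, #119, #120, #121.
Seated (7 incl. alternates): #105, #106, #107, #111, #112, #114, #115.
Of those, in Section Blue: #105, #112 → 2.

2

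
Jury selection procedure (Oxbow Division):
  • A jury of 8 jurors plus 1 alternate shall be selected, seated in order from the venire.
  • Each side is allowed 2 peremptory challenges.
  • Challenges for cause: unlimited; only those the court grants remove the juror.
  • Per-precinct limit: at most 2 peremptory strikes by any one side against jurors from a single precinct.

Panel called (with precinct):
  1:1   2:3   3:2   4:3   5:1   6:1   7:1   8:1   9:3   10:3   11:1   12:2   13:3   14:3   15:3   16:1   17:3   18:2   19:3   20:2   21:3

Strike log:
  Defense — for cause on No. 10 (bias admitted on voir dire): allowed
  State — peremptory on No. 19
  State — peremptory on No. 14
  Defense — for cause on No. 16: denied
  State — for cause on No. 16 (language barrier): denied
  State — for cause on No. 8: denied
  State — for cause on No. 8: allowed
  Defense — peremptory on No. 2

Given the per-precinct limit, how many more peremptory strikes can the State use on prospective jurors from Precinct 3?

0

State peremptories so far: #19, #14 — 2 of 2 used, 0 left overall.
Against Precinct 3: #19, #14 — 2 used; per-precinct cap 2 leaves 0.
Binding limit: min(0, 0) = 0.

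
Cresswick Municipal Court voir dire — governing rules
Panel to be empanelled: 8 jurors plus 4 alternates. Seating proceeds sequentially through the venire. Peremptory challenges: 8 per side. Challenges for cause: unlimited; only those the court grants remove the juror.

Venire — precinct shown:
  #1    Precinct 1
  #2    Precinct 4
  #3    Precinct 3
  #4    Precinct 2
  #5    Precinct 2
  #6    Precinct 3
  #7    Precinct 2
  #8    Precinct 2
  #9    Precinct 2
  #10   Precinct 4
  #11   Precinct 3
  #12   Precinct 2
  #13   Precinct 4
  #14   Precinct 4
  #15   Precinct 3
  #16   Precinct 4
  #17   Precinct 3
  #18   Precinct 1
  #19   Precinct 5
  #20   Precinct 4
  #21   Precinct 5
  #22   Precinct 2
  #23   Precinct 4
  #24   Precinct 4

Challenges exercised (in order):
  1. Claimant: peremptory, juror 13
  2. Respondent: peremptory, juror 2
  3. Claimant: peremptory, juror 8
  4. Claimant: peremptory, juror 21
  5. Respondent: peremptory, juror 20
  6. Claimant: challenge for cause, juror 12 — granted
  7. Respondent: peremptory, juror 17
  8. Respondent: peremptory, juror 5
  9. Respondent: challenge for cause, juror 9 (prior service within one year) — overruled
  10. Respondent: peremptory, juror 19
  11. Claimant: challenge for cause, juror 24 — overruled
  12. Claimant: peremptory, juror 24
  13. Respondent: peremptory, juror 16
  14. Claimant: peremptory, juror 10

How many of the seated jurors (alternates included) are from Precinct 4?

Removed: #2, #5, #8, #10, #12, #13, #16, #17, #19, #20, #21, #24.
Seated (12 incl. alternates): #1, #3, #4, #6, #7, #9, #11, #14, #15, #18, #22, #23.
Of those, in Precinct 4: #14, #23 → 2.

2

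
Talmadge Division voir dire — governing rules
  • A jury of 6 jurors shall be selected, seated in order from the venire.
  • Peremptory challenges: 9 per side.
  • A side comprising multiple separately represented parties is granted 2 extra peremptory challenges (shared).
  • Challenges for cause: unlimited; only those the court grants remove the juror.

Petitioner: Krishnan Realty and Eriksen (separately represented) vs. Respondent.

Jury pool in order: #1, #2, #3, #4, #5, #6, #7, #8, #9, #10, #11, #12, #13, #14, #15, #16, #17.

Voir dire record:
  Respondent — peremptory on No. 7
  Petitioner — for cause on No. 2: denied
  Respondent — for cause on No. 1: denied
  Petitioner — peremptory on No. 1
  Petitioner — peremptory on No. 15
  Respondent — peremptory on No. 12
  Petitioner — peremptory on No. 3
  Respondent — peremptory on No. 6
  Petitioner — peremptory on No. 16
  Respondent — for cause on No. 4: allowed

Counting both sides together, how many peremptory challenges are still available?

13

Petitioner allotment: 9 base + 2 multi-party = 11. Respondent allotment: 9.
Petitioner peremptories used: #1, #15, #3, #16 — 4 (the for-cause on #2 doesn't count).
Respondent peremptories used: #7, #12, #6 — 3 (for-cause on #1, #4 don't count).
Remaining: (11 − 4) + (9 − 3) = 13.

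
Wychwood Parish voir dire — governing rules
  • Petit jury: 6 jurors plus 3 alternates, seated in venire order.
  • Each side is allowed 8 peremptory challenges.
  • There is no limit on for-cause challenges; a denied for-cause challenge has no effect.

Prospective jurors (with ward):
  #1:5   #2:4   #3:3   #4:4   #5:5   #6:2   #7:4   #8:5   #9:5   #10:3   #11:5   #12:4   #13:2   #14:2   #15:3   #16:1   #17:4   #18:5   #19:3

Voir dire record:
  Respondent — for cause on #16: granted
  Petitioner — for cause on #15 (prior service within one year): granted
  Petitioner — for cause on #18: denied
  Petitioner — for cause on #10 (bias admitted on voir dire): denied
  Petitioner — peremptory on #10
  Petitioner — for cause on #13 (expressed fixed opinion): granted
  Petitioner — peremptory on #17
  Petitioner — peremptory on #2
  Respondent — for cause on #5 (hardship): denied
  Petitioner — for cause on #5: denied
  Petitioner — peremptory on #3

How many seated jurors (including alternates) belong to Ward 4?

Removed: #2, #3, #10, #13, #15, #16, #17.
Seated (9 incl. alternates): #1, #4, #5, #6, #7, #8, #9, #11, #12.
Of those, in Ward 4: #4, #7, #12 → 3.

3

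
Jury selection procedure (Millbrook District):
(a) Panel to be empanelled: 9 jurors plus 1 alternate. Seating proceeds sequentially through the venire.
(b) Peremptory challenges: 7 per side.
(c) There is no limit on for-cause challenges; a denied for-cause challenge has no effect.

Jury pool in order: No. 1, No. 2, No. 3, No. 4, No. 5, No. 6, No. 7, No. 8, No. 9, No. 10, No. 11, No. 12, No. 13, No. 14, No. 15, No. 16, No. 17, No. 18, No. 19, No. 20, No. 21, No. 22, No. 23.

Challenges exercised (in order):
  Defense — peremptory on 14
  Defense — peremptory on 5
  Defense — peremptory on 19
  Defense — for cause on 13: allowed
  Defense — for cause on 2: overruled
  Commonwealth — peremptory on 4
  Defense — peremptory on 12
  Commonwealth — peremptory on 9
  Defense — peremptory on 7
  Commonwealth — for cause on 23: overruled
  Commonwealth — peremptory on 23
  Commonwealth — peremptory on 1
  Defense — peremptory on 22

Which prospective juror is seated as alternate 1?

Removed: #1, #4, #5, #7, #9, #12, #13, #14, #19, #22, #23. (#2 stays — for-cause denied.)
Seating in order: seats 1–9 → #2, #3, #6, #8, #10, #11, #15, #16, #17; alternates → #18.
So alternate 1 is #18.

18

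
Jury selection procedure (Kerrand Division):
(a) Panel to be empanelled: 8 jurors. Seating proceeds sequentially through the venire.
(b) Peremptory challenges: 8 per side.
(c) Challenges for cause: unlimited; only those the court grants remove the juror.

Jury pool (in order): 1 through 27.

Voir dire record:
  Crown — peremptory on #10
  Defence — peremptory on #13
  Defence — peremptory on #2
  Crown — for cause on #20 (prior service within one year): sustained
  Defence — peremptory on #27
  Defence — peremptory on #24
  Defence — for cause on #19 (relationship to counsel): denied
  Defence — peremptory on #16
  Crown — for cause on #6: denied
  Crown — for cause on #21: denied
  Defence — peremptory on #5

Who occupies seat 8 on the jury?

11

Removed: #2, #5, #10, #13, #16, #20, #24, #27. (#6, #19, #21 stay — for-cause denied.)
Seating in order: seats 1–8 → #1, #3, #4, #6, #7, #8, #9, #11.
So seat 8 is #11.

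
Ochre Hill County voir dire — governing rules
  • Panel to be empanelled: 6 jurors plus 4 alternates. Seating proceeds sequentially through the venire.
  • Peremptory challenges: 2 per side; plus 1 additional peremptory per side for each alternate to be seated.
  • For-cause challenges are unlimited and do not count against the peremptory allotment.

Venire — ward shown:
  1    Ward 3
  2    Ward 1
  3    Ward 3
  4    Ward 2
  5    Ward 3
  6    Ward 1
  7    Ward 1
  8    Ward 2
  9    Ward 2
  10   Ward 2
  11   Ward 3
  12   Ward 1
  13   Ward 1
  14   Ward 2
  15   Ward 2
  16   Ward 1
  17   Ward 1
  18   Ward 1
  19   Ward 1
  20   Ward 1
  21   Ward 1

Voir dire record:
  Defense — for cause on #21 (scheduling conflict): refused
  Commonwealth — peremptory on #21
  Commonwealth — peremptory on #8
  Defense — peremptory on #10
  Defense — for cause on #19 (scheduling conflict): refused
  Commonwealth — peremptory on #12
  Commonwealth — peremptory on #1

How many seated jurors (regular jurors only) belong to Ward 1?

Removed: #1, #8, #10, #12, #21.
Seated jurors 1–6: #2, #3, #4, #5, #6, #7 (alternates #9, #11, #13, #14 not counted).
Of those, in Ward 1: #2, #6, #7 → 3.

3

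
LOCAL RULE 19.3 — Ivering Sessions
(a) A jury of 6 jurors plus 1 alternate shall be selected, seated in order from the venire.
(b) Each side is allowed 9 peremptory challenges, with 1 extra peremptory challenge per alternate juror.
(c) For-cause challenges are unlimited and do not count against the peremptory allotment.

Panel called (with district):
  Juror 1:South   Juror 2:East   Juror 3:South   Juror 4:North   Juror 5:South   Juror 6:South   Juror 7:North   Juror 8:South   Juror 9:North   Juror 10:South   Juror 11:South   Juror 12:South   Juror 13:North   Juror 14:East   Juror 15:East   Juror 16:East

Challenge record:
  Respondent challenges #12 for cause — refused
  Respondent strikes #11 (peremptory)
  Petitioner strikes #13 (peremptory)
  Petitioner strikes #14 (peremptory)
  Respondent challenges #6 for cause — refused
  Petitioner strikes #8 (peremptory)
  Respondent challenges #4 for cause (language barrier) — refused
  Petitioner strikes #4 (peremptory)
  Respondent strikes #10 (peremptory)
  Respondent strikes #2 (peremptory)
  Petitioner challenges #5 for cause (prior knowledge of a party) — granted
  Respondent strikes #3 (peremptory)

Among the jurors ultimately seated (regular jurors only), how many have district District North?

2

Removed: #2, #3, #4, #5, #8, #10, #11, #13, #14.
Seated jurors 1–6: #1, #6, #7, #9, #12, #15 (alternates #16 not counted).
Of those, in District North: #7, #9 → 2.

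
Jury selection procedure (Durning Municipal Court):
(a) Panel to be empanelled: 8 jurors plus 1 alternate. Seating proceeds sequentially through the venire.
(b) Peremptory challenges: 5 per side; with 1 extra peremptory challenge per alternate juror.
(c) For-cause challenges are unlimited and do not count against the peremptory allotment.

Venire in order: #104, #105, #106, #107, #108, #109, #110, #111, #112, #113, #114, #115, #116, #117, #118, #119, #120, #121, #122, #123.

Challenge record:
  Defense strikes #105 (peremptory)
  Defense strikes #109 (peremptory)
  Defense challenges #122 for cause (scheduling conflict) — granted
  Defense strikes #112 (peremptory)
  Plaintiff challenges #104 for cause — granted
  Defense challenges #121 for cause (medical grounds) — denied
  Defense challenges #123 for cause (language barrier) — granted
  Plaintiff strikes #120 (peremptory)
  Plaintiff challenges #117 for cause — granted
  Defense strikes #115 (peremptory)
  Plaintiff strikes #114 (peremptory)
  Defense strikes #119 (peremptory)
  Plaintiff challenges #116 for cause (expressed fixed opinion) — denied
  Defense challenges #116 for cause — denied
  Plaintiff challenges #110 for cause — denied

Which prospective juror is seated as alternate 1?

Removed: #104, #105, #109, #112, #114, #115, #117, #119, #120, #122, #123. (#110, #116, #121 stay — for-cause denied.)
Seating in order: seats 1–8 → #106, #107, #108, #110, #111, #113, #116, #118; alternates → #121.
So alternate 1 is #121.

121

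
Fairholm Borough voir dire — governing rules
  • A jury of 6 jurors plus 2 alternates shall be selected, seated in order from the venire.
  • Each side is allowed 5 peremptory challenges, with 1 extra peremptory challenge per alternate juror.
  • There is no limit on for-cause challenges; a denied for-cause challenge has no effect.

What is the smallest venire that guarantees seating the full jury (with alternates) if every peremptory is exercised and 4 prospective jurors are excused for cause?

26

Seats to fill: 6 + 2 alternates = 8.
Peremptories: 5 + 1×2 = 7 per side × 2 sides = 14.
For-cause removals: 4.
Minimum venire: 8 + 14 + 4 = 26.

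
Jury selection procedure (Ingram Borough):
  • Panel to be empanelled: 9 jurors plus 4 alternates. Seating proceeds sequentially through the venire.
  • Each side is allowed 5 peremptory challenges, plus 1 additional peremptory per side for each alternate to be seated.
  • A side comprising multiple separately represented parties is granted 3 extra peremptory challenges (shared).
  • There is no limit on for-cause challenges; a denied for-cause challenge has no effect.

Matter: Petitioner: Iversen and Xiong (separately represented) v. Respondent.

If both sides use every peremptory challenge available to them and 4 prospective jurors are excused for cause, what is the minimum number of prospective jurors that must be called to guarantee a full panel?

Seats to fill: 9 + 4 alternates = 13.
Peremptories — Petitioner: 5 + 1×4 + 3 = 12; Respondent: 5 + 1×4 = 9; total 21.
For-cause removals: 4.
Minimum venire: 13 + 21 + 4 = 38.

38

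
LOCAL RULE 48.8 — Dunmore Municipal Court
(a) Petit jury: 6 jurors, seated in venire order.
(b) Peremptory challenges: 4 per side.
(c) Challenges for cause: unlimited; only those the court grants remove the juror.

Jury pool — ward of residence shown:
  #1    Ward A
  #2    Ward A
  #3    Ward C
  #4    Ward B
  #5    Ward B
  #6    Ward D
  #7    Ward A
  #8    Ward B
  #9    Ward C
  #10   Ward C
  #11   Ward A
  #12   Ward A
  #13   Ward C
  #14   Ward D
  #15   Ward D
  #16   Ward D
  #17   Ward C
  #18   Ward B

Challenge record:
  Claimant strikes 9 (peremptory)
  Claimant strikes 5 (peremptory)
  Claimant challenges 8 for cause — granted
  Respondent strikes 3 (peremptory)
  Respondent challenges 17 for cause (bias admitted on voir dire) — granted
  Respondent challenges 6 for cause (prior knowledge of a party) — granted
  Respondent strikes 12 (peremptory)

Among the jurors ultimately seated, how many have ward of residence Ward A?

4

Removed: #3, #5, #6, #8, #9, #12, #17.
Seated jurors 1–6: #1, #2, #4, #7, #10, #11.
Of those, in Ward A: #1, #2, #7, #11 → 4.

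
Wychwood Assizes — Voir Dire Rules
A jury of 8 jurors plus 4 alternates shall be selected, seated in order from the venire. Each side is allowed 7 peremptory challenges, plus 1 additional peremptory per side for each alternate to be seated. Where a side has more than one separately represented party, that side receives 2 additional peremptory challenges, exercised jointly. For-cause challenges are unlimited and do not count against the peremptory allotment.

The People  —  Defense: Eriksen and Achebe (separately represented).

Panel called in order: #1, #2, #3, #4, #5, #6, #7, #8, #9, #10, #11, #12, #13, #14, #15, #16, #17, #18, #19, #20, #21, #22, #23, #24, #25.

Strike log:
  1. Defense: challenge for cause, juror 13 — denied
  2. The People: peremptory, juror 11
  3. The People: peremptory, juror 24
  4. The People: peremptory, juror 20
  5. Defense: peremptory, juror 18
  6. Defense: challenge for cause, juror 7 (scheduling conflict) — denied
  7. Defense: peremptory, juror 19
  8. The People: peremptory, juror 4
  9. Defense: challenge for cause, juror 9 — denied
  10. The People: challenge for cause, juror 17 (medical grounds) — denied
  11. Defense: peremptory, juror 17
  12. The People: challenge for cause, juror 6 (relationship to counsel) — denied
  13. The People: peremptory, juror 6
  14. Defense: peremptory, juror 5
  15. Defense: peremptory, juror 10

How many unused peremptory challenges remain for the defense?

8

Defense allotment: 7 base + 1 × 4 alternates + 2 multi-party = 13.
Defense peremptories used: #18, #19, #17, #5, #10 — 5 (for-cause on #13, #7, #9 don't count).
Remaining: 13 − 5 = 8.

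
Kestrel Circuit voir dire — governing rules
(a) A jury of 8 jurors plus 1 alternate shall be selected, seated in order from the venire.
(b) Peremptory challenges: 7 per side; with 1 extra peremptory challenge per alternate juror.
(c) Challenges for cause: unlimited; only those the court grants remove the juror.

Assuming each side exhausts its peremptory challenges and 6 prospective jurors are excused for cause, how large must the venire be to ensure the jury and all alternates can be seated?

31

Seats to fill: 8 + 1 alternates = 9.
Peremptories: 7 + 1×1 = 8 per side × 2 sides = 16.
For-cause removals: 6.
Minimum venire: 9 + 16 + 6 = 31.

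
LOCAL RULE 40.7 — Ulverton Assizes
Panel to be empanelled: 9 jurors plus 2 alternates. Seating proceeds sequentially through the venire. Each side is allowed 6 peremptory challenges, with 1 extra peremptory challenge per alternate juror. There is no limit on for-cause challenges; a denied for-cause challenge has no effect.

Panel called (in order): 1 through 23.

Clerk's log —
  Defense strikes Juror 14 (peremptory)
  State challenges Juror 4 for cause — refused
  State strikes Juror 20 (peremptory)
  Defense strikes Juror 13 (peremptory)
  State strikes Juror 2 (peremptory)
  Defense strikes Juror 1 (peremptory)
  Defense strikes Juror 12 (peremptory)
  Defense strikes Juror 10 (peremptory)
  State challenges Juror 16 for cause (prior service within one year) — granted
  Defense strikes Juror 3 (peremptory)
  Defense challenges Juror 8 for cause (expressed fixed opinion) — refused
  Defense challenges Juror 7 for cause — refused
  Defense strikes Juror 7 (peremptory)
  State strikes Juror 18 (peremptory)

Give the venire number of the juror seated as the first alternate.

Removed: #1, #2, #3, #7, #10, #12, #13, #14, #16, #18, #20. (#4, #8 stay — for-cause denied.)
Filling seats in venire order through position 10: #4, #5, #6, #8, #9, #11, #15, #17, #19, #21.
So alternate 1 is #21.

21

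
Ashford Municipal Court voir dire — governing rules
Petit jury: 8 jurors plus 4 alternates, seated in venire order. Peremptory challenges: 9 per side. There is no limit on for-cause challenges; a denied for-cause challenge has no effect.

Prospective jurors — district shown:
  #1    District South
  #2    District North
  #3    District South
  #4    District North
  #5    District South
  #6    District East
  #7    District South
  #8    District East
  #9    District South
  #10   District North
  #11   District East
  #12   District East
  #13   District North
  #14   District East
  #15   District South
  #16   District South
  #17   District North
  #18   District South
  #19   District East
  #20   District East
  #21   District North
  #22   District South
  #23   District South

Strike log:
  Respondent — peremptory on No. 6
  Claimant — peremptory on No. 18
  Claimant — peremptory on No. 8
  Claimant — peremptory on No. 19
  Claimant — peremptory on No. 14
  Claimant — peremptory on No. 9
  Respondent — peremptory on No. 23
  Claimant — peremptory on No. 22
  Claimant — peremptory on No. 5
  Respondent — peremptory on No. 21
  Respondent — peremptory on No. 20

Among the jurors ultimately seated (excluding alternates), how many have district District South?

Removed: #5, #6, #8, #9, #14, #18, #19, #20, #21, #22, #23.
Seated jurors 1–8: #1, #2, #3, #4, #7, #10, #11, #12 (alternates #13, #15, #16, #17 not counted).
Of those, in District South: #1, #3, #7 → 3.

3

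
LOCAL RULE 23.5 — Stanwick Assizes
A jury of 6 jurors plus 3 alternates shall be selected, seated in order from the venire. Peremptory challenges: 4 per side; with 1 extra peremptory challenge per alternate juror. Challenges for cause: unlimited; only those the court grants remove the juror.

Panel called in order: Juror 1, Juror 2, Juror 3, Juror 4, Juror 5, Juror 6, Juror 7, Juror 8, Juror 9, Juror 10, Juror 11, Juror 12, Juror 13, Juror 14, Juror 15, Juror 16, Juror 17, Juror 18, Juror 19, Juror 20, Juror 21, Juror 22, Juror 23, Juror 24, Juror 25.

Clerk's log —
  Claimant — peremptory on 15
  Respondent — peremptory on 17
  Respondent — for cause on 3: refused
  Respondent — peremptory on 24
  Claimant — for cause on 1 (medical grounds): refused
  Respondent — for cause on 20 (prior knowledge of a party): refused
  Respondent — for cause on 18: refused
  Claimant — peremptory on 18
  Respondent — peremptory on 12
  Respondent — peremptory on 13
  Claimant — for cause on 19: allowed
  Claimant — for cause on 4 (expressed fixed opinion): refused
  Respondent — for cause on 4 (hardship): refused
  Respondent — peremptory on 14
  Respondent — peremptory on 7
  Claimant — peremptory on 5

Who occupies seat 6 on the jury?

8

Removed: #5, #7, #12, #13, #14, #15, #17, #18, #19, #24. (#1, #3, #4, #20 stay — for-cause denied.)
Filling seats in venire order through position 6: #1, #2, #3, #4, #6, #8.
So seat 6 is #8.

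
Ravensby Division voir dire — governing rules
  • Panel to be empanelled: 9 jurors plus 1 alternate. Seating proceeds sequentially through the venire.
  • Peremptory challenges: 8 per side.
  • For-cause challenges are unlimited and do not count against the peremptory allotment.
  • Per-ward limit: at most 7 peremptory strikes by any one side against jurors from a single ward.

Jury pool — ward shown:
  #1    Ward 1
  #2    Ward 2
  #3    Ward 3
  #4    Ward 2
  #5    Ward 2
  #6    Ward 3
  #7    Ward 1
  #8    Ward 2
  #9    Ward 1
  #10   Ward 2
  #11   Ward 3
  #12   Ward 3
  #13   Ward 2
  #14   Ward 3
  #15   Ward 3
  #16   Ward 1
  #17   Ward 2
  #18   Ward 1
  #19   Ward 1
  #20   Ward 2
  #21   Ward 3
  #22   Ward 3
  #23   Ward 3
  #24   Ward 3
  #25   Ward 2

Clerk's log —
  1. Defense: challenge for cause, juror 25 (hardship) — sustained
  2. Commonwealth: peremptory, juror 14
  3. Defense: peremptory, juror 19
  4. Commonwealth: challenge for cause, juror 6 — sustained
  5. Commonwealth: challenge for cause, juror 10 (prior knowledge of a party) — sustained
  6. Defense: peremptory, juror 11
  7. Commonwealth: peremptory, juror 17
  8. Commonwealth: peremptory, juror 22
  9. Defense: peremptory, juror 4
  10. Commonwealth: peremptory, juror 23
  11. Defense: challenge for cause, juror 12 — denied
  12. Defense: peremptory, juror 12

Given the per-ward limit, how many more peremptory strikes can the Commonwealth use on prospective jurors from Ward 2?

4

Commonwealth peremptories so far: #14, #17, #22, #23 — 4 of 8 used, 4 left overall.
Against Ward 2: #17 — 1 used; per-ward cap 7 leaves 6.
Binding limit: min(4, 6) = 4.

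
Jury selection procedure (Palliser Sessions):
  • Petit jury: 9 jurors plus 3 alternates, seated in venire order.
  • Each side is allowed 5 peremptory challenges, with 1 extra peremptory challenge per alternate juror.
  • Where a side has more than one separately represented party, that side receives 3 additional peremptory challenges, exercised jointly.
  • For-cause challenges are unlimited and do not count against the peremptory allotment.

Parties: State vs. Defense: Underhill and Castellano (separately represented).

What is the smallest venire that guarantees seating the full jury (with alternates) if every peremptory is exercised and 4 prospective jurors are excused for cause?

35

Seats to fill: 9 + 3 alternates = 12.
Peremptories — State: 5 + 1×3 = 8; Defense: 5 + 1×3 + 3 = 11; total 19.
For-cause removals: 4.
Minimum venire: 12 + 19 + 4 = 35.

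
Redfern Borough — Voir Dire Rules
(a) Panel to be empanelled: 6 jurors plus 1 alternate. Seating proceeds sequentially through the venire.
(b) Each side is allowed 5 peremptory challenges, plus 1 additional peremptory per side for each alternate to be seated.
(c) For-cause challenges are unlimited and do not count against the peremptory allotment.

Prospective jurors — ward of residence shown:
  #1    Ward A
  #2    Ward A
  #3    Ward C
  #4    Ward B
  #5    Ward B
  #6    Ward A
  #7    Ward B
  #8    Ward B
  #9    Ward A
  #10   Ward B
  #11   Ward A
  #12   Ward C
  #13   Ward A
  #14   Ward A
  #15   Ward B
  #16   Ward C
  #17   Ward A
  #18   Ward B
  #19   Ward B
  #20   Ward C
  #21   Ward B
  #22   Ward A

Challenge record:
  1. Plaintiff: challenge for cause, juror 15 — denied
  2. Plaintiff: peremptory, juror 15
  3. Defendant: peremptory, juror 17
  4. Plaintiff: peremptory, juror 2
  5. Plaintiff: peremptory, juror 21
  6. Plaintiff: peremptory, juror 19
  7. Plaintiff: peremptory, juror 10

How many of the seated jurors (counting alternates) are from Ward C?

1

Removed: #2, #10, #15, #17, #19, #21.
Seated (7 incl. alternates): #1, #3, #4, #5, #6, #7, #8.
Of those, in Ward C: #3 → 1.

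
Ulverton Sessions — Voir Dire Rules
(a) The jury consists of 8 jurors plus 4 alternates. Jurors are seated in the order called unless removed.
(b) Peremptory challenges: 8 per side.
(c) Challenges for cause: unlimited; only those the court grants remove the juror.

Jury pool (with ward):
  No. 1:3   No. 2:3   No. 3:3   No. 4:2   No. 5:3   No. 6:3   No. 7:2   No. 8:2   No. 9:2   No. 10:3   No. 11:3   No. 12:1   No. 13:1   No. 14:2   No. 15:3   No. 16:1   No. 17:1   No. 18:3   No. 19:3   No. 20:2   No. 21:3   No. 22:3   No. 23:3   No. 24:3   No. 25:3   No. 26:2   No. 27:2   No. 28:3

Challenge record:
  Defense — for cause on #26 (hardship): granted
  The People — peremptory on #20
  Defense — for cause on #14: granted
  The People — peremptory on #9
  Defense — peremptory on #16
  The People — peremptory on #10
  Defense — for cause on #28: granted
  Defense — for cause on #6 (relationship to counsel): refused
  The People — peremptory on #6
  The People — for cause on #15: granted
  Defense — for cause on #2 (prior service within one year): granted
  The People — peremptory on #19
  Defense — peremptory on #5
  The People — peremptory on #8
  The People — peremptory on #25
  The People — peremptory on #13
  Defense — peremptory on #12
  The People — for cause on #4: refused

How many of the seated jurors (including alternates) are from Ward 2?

3

Removed: #2, #5, #6, #8, #9, #10, #12, #13, #14, #15, #16, #19, #20, #25, #26, #28.
Seated (12 incl. alternates): #1, #3, #4, #7, #11, #17, #18, #21, #22, #23, #24, #27.
Of those, in Ward 2: #4, #7, #27 → 3.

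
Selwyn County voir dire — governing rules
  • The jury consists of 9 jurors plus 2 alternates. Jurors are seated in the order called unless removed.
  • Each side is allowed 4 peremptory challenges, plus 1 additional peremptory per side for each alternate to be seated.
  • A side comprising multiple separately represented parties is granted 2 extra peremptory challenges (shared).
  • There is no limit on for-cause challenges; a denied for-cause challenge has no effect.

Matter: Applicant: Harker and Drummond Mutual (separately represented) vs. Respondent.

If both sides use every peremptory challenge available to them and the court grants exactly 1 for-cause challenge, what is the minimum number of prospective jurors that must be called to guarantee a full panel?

26

Seats to fill: 9 + 2 alternates = 11.
Peremptories — Applicant: 4 + 1×2 + 2 = 8; Respondent: 4 + 1×2 = 6; total 14.
For-cause removals: 1.
Minimum venire: 11 + 14 + 1 = 26.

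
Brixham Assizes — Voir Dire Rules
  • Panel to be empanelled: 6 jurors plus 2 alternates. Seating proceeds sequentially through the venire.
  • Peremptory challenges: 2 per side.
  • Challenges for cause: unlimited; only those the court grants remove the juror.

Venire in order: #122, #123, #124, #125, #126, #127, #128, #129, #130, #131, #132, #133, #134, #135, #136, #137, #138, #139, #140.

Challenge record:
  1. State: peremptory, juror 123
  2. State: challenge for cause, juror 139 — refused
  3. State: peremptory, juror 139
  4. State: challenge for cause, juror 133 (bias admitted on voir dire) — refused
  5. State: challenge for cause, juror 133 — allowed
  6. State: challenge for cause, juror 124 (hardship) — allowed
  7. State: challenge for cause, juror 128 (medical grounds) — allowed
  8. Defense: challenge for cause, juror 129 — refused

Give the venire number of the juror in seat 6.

130

Removed: #123, #124, #128, #133, #139. (#129 stays — for-cause denied.)
Seating in order: seats 1–6 → #122, #125, #126, #127, #129, #130; alternates → #131, #132.
So seat 6 is #130.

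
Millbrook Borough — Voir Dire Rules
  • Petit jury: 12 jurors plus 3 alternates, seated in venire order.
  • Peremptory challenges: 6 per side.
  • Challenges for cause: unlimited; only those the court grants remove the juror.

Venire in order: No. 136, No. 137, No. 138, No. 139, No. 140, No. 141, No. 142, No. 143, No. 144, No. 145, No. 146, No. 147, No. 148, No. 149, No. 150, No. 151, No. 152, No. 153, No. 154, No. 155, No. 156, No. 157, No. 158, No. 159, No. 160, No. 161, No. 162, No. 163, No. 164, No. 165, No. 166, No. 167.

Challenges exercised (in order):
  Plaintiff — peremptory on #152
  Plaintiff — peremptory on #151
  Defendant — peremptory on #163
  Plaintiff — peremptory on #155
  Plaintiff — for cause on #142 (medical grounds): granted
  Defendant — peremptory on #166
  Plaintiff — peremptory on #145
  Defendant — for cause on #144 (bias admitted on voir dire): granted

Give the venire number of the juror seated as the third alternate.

Removed: #142, #144, #145, #151, #152, #155, #163, #166.
Seating in order: seats 1–12 → #136, #137, #138, #139, #140, #141, #143, #146, #147, #148, #149, #150; alternates → #153, #154, #156.
So alternate 3 is #156.

156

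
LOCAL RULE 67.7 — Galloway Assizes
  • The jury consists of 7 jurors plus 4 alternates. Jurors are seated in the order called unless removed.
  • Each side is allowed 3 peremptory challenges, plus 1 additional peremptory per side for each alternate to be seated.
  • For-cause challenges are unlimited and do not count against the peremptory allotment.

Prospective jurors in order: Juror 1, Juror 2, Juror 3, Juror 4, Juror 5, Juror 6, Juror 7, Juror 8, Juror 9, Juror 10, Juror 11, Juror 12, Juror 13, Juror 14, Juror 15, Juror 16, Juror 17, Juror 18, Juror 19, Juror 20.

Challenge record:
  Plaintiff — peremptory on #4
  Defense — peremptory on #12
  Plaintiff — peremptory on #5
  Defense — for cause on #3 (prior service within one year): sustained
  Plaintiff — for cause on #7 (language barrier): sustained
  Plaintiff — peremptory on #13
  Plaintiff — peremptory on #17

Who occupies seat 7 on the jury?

11

Removed: #3, #4, #5, #7, #12, #13, #17.
Filling seats in venire order through position 7: #1, #2, #6, #8, #9, #10, #11.
So seat 7 is #11.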